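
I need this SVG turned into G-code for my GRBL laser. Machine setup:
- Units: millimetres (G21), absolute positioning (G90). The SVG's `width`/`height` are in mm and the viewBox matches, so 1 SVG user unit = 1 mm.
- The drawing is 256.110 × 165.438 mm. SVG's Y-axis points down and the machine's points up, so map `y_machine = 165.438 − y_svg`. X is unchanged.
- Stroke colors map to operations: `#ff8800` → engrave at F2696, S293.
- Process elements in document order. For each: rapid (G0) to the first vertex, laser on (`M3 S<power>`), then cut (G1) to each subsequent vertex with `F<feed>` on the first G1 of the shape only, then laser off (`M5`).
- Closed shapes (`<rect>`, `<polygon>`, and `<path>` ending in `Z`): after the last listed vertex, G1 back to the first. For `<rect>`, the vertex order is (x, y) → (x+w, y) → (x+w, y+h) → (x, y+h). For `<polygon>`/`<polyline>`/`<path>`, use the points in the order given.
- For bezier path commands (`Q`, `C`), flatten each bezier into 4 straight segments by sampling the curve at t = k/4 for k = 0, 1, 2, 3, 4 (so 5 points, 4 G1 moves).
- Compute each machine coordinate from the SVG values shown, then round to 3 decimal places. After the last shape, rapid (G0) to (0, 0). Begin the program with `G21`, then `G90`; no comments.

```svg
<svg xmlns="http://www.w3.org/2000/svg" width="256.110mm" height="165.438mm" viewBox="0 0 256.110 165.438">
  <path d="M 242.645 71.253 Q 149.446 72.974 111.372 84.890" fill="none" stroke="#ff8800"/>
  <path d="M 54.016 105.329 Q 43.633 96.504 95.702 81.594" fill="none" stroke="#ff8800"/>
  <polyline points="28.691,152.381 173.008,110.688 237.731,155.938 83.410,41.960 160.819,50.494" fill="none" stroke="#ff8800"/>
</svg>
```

G21
G90
G0 X242.645 Y94.185
M3 S293
G1 X199.491 Y92.687 F2696
G1 X163.227 Y89.915
G1 X133.854 Y85.869
G1 X111.372 Y80.548
M5
G0 X54.016 Y60.109
M3 S293
G1 X52.728 Y64.902 F2696
G1 X59.246 Y70.455
G1 X73.571 Y76.769
G1 X95.702 Y83.844
M5
G0 X28.691 Y13.057
M3 S293
G1 X173.008 Y54.750 F2696
G1 X237.731 Y9.500
G1 X83.410 Y123.478
G1 X160.819 Y114.944
M5
G0 X0.000 Y0.000

viewBox `0 0 256.110 165.438` with mm width/height → 1 unit = 1 mm. Flip: y_m = 165.438 − y_svg.

**Shape 1** — `<path>` quadratic bezier, stroke `#ff8800` → engrave (S293, F2696). Control points (SVG): P0=(242.645,71.253), P1=(149.446,72.974), P2=(111.372,84.890); sampled at t=k/4. Machine vertices: (242.645,94.185) → (199.491,92.687) → (163.227,89.915) → (133.854,85.869) → (111.372,80.548). Open path.

**Shape 2** — `<path>` quadratic bezier, stroke `#ff8800` → engrave (S293, F2696). Control points (SVG): P0=(54.016,105.329), P1=(43.633,96.504), P2=(95.702,81.594); sampled at t=k/4. Machine vertices: (54.016,60.109) → (52.728,64.902) → (59.246,70.455) → (73.571,76.769) → (95.702,83.844). Open path.

**Shape 3** — `<polyline>` open polyline, stroke `#ff8800` → engrave (S293, F2696). Machine vertices: (28.691,13.057) → (173.008,54.750) → (237.731,9.500) → (83.410,123.478) → (160.819,114.944). Open path.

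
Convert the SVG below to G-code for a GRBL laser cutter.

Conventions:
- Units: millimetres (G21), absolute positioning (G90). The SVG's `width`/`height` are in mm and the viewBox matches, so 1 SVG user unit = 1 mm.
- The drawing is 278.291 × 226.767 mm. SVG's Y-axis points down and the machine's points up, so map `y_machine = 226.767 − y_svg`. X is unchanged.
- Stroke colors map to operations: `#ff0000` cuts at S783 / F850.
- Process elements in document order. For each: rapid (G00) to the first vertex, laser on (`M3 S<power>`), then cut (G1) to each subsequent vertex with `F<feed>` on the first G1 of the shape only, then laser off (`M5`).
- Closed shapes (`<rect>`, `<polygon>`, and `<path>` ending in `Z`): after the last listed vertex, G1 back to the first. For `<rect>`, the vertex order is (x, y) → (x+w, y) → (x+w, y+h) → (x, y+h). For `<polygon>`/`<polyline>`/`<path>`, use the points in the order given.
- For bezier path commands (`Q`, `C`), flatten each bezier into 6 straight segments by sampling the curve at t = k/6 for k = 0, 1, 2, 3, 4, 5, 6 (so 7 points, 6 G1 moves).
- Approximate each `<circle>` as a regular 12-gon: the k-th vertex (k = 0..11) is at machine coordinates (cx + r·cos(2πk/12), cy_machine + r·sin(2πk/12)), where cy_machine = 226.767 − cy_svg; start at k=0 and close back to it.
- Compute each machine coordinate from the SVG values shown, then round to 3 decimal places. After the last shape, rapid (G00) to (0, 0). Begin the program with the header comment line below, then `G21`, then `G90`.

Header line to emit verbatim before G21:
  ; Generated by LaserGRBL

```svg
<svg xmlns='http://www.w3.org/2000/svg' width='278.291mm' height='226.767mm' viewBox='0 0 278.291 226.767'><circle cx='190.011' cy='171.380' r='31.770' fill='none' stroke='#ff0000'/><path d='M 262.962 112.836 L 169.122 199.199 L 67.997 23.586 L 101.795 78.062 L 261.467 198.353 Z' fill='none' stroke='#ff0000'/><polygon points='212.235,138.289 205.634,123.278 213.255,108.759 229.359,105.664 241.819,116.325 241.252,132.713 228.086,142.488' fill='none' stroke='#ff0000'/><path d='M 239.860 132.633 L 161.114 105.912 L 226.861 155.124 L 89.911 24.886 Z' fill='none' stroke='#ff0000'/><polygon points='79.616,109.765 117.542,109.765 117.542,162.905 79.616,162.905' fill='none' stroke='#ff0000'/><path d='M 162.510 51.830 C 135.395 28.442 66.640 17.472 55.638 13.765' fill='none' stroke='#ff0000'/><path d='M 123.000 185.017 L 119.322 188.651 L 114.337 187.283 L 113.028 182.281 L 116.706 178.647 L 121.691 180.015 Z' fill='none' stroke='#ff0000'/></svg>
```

; Generated by LaserGRBL
G21
G90
G00 X221.781 Y55.387
M3 S783
G1 X217.525 Y71.272 F850
G1 X205.896 Y82.901
G1 X190.011 Y87.157
G1 X174.126 Y82.901
G1 X162.497 Y71.272
G1 X158.241 Y55.387
G1 X162.497 Y39.502
G1 X174.126 Y27.873
G1 X190.011 Y23.617
G1 X205.896 Y27.873
G1 X217.525 Y39.502
G1 X221.781 Y55.387
M5
G00 X262.962 Y113.931
M3 S783
G1 X169.122 Y27.568 F850
G1 X67.997 Y203.181
G1 X101.795 Y148.705
G1 X261.467 Y28.414
G1 X262.962 Y113.931
M5
G00 X212.235 Y88.478
M3 S783
G1 X205.634 Y103.489 F850
G1 X213.255 Y118.008
G1 X229.359 Y121.103
G1 X241.819 Y110.442
G1 X241.252 Y94.054
G1 X228.086 Y84.279
G1 X212.235 Y88.478
M5
G00 X239.860 Y94.134
M3 S783
G1 X161.114 Y120.855 F850
G1 X226.861 Y71.643
G1 X89.911 Y201.881
G1 X239.860 Y94.134
M5
G00 X79.616 Y117.002
M3 S783
G1 X117.542 Y117.002 F850
G1 X117.542 Y63.862
G1 X79.616 Y63.862
G1 X79.616 Y117.002
M5
G00 X162.510 Y174.937
M3 S783
G1 X145.943 Y185.620 F850
G1 X125.196 Y194.377
G1 X103.032 Y201.350
G1 X82.210 Y206.683
G1 X65.492 Y210.519
G1 X55.638 Y213.002
M5
G00 X123.000 Y41.750
M3 S783
G1 X119.322 Y38.116 F850
G1 X114.337 Y39.484
G1 X113.028 Y44.486
G1 X116.706 Y48.120
G1 X121.691 Y46.752
G1 X123.000 Y41.750
M5
G00 X0.000 Y0.000

1 u = 1 mm; y_m = 226.767 − y.

[1] `<circle>` circle, #ff0000→cut S783 F850: (221.781,55.387) → (217.525,71.272) → (205.896,82.901) → (190.011,87.157) → (174.126,82.901) → (162.497,71.272) → (158.241,55.387) → (162.497,39.502) → (174.126,27.873) → (190.011,23.617) → (205.896,27.873) → (217.525,39.502) → (221.781,55.387) (closed)

[2] `<path>` closed polygon, #ff0000→cut S783 F850: (262.962,113.931) → (169.122,27.568) → (67.997,203.181) → (101.795,148.705) → (261.467,28.414) → (262.962,113.931) (closed)

[3] `<polygon>` regular polygon, #ff0000→cut S783 F850: (212.235,88.478) → (205.634,103.489) → (213.255,118.008) → (229.359,121.103) → (241.819,110.442) → (241.252,94.054) → (228.086,84.279) → (212.235,88.478) (closed)

[4] `<path>` closed polygon, #ff0000→cut S783 F850: (239.860,94.134) → (161.114,120.855) → (226.861,71.643) → (89.911,201.881) → (239.860,94.134) (closed)

[5] `<polygon>` rectangle, #ff0000→cut S783 F850: (79.616,117.002) → (117.542,117.002) → (117.542,63.862) → (79.616,63.862) → (79.616,117.002) (closed)

[6] `<path>` cubic bezier, #ff0000→cut S783 F850: (162.510,174.937) → (145.943,185.620) → (125.196,194.377) → (103.032,201.350) → (82.210,206.683) → (65.492,210.519) → (55.638,213.002)

[7] `<path>` regular polygon, #ff0000→cut S783 F850: (123.000,41.750) → (119.322,38.116) → (114.337,39.484) → (113.028,44.486) → (116.706,48.120) → (121.691,46.752) → (123.000,41.750) (closed)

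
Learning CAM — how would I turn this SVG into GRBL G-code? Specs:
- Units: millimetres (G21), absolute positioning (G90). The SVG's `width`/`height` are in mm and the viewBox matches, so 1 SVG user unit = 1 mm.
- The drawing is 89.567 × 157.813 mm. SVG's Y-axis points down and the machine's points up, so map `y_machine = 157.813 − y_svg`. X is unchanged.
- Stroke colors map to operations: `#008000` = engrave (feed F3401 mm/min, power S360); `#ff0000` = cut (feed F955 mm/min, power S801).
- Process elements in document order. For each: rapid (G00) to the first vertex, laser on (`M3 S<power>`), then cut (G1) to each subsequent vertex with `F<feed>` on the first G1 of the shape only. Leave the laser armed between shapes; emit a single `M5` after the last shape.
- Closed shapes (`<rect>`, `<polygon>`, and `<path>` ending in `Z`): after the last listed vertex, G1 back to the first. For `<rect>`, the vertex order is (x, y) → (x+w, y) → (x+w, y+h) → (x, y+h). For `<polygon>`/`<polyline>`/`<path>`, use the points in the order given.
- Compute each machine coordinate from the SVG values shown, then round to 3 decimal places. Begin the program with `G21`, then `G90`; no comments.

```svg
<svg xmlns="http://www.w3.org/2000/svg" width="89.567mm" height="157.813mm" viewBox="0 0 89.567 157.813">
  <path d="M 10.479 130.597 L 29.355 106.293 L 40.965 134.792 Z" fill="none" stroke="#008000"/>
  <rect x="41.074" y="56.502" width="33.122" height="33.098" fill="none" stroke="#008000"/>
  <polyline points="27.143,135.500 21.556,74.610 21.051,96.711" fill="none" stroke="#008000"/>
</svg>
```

G21
G90
G00 X10.479 Y27.216
M3 S360
G1 X29.355 Y51.520 F3401
G1 X40.965 Y23.021
G1 X10.479 Y27.216
G00 X41.074 Y101.311
M3 S360
G1 X74.196 Y101.311 F3401
G1 X74.196 Y68.213
G1 X41.074 Y68.213
G1 X41.074 Y101.311
G00 X27.143 Y22.313
M3 S360
G1 X21.556 Y83.203 F3401
G1 X21.051 Y61.102
M5

1 u = 1 mm; y_m = 157.813 − y.

[1] `<path>` regular polygon, #008000→engrave S360 F3401: (10.479,27.216) → (29.355,51.520) → (40.965,23.021) → (10.479,27.216) (closed)

[2] `<rect>` rectangle, #008000→engrave S360 F3401: (41.074,101.311) → (74.196,101.311) → (74.196,68.213) → (41.074,68.213) → (41.074,101.311) (closed)

[3] `<polyline>` open polyline, #008000→engrave S360 F3401: (27.143,22.313) → (21.556,83.203) → (21.051,61.102)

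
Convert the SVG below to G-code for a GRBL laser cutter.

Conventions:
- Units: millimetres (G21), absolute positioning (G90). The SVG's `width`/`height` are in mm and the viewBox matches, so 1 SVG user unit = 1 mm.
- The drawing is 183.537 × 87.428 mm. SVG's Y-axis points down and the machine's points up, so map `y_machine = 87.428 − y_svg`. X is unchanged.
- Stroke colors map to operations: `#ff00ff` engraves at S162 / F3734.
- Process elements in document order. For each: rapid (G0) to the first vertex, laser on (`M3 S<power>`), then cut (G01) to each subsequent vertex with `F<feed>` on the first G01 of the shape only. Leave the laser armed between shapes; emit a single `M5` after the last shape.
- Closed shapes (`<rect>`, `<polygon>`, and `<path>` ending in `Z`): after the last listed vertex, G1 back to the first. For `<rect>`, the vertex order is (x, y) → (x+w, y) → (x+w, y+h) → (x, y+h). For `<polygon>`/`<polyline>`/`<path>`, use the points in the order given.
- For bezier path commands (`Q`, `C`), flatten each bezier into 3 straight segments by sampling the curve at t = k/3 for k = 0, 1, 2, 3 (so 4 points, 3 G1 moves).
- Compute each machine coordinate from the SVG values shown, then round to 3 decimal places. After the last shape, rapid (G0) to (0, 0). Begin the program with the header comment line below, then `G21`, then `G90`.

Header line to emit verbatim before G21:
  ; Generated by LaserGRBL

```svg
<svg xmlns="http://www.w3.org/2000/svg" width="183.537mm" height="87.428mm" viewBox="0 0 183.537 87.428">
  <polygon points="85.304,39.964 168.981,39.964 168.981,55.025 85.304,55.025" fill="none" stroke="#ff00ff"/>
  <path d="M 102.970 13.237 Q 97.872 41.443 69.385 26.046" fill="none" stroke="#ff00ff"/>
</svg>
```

; Generated by LaserGRBL
G21
G90
G0 X85.304 Y47.464
M3 S162
G01 X168.981 Y47.464 F3734
G01 X168.981 Y32.403
G01 X85.304 Y32.403
G01 X85.304 Y47.464
G0 X102.970 Y74.191
M3 S162
G01 X96.973 Y60.232 F3734
G01 X85.778 Y55.962
G01 X69.385 Y61.382
M5
G0 X0.000 Y0.000

1 u = 1 mm; y_m = 87.428 − y.

[1] `<polygon>` rectangle, #ff00ff→engrave S162 F3734: (85.304,47.464) → (168.981,47.464) → (168.981,32.403) → (85.304,32.403) → (85.304,47.464) (closed)

[2] `<path>` quadratic bezier, #ff00ff→engrave S162 F3734: (102.970,74.191) → (96.973,60.232) → (85.778,55.962) → (69.385,61.382)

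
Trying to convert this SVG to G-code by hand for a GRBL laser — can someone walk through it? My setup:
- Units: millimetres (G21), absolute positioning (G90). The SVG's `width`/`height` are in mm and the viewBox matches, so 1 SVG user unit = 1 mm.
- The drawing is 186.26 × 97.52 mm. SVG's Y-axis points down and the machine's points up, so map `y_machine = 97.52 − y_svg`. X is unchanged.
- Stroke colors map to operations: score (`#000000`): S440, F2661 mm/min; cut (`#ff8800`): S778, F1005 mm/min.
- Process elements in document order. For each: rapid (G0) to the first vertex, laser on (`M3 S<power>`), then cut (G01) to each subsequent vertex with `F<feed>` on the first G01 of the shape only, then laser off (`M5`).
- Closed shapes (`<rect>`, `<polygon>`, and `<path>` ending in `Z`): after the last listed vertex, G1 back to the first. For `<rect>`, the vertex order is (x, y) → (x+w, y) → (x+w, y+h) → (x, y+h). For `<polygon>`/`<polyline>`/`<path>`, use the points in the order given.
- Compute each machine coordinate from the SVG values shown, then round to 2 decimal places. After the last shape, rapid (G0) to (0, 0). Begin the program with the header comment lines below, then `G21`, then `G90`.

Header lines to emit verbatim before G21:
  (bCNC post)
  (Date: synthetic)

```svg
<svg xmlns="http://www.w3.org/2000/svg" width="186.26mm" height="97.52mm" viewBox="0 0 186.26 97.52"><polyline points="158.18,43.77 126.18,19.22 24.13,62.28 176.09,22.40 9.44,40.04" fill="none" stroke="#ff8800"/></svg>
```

(bCNC post)
(Date: synthetic)
G21
G90
G0 X158.18 Y53.75
M3 S778
G01 X126.18 Y78.30 F1005
G01 X24.13 Y35.24
G01 X176.09 Y75.12
G01 X9.44 Y57.48
M5
G0 X0.00 Y0.00

Since the viewBox matches the mm dimensions, user units are millimetres directly. The only transform is the Y-flip y_m = 97.52 − y_svg.

Shape 1 is a open polyline drawn with `<polyline>`. Its stroke #ff8800 means cut at S778, F1005. After flipping Y the toolpath is (158.18,53.75) → (126.18,78.30) → (24.13,35.24) → (176.09,75.12) → (9.44,57.48).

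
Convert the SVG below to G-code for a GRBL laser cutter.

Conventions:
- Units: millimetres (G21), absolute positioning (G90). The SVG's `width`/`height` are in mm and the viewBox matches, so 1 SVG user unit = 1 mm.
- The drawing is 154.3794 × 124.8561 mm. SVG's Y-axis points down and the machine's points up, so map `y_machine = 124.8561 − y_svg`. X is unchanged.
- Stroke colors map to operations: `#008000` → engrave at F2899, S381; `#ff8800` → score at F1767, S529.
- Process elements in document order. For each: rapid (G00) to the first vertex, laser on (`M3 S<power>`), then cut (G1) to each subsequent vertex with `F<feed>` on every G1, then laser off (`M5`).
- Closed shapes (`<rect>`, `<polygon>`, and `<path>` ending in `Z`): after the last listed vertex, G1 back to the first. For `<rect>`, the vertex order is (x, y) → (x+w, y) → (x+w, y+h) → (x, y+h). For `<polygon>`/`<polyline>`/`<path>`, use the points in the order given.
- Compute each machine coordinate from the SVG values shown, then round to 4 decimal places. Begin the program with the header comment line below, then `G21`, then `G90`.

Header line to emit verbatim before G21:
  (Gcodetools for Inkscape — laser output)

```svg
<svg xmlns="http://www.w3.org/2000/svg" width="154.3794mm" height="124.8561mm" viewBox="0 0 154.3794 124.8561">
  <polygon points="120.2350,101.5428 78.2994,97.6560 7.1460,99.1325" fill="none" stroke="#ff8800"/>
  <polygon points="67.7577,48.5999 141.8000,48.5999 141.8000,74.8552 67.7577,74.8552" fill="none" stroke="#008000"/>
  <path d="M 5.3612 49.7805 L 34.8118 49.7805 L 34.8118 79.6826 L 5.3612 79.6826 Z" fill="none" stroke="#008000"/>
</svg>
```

(Gcodetools for Inkscape — laser output)
G21
G90
G00 X120.2350 Y23.3133
M3 S529
G1 X78.2994 Y27.2001 F1767
G1 X7.1460 Y25.7236 F1767
G1 X120.2350 Y23.3133 F1767
M5
G00 X67.7577 Y76.2562
M3 S381
G1 X141.8000 Y76.2562 F2899
G1 X141.8000 Y50.0009 F2899
G1 X67.7577 Y50.0009 F2899
G1 X67.7577 Y76.2562 F2899
M5
G00 X5.3612 Y75.0756
M3 S381
G1 X34.8118 Y75.0756 F2899
G1 X34.8118 Y45.1735 F2899
G1 X5.3612 Y45.1735 F2899
G1 X5.3612 Y75.0756 F2899
M5

viewBox `0 0 154.3794 124.8561` with mm width/height → 1 unit = 1 mm. Flip: y_m = 124.8561 − y_svg.

**Shape 1** — `<polygon>` closed polygon, stroke `#ff8800` → score (S529, F1767). Machine vertices: (120.2350,23.3133) → (78.2994,27.2001) → (7.1460,25.7236) → (120.2350,23.3133). Closed: final G1 returns to the first vertex.

**Shape 2** — `<polygon>` rectangle, stroke `#008000` → engrave (S381, F2899). Machine vertices: (67.7577,76.2562) → (141.8000,76.2562) → (141.8000,50.0009) → (67.7577,50.0009) → (67.7577,76.2562). Closed: final G1 returns to the first vertex.

**Shape 3** — `<path>` rectangle, stroke `#008000` → engrave (S381, F2899). Machine vertices: (5.3612,75.0756) → (34.8118,75.0756) → (34.8118,45.1735) → (5.3612,45.1735) → (5.3612,75.0756). Closed: final G1 returns to the first vertex.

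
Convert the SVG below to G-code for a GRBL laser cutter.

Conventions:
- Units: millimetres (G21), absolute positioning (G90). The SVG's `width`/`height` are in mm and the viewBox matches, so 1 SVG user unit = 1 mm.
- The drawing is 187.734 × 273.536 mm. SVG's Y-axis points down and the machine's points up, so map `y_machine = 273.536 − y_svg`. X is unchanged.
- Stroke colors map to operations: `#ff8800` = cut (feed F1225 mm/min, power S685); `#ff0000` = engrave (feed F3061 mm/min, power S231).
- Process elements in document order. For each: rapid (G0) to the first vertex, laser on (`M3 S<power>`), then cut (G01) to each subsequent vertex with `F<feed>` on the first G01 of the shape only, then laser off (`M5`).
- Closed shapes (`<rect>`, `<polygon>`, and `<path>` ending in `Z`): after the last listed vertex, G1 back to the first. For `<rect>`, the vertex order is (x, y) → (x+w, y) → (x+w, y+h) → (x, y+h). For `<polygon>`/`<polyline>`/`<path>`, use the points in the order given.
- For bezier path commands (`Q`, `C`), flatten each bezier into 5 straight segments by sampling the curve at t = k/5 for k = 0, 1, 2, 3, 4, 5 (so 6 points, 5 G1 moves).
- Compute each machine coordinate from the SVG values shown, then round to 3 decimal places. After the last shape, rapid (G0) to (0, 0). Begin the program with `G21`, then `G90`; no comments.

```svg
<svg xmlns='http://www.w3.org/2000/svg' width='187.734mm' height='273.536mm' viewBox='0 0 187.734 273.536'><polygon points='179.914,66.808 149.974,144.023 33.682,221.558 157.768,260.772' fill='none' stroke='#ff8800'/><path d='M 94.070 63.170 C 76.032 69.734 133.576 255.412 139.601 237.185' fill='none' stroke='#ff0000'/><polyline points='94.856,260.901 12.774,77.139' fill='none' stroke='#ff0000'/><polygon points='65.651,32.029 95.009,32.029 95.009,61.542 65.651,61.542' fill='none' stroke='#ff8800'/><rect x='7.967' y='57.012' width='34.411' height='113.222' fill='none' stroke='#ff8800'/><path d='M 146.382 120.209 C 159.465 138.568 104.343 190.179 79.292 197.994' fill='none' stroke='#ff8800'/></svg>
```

Since the viewBox matches the mm dimensions, user units are millimetres directly. The only transform is the Y-flip y_m = 273.536 − y_svg.

Shape 1 is a closed polygon drawn with `<polygon>`. Its stroke #ff8800 means cut at S685, F1225. After flipping Y the toolpath is (179.914,206.728) → (149.974,129.513) → (33.682,51.978) → (157.768,12.764) → (179.914,206.728), returning to the start.

Shape 2 is a cubic bezier drawn with `<path>`. Its stroke #ff0000 means engrave at S231, F3061. After flipping Y the toolpath is (94.070,210.366) → (91.300,187.998) → (100.569,141.028) → (115.776,87.840) → (130.821,46.819) → (139.601,36.351).

Shape 3 is a line segment drawn with `<polyline>`. Its stroke #ff0000 means engrave at S231, F3061. After flipping Y the toolpath is (94.856,12.635) → (12.774,196.397).

Shape 4 is a rectangle drawn with `<polygon>`. Its stroke #ff8800 means cut at S685, F1225. After flipping Y the toolpath is (65.651,241.507) → (95.009,241.507) → (95.009,211.994) → (65.651,211.994) → (65.651,241.507), returning to the start.

Shape 5 is a rectangle drawn with `<rect>`. Its stroke #ff8800 means cut at S685, F1225. After flipping Y the toolpath is (7.967,216.524) → (42.378,216.524) → (42.378,103.302) → (7.967,103.302) → (7.967,216.524), returning to the start.

Shape 6 is a cubic bezier drawn with `<path>`. Its stroke #ff8800 means cut at S685, F1225. After flipping Y the toolpath is (146.382,153.327) → (146.833,138.938) → (135.633,120.266) → (117.498,101.011) → (97.145,84.870) → (79.292,75.542).

G21
G90
G0 X179.914 Y206.728
M3 S685
G01 X149.974 Y129.513 F1225
G01 X33.682 Y51.978
G01 X157.768 Y12.764
G01 X179.914 Y206.728
M5
G0 X94.070 Y210.366
M3 S231
G01 X91.300 Y187.998 F3061
G01 X100.569 Y141.028
G01 X115.776 Y87.840
G01 X130.821 Y46.819
G01 X139.601 Y36.351
M5
G0 X94.856 Y12.635
M3 S231
G01 X12.774 Y196.397 F3061
M5
G0 X65.651 Y241.507
M3 S685
G01 X95.009 Y241.507 F1225
G01 X95.009 Y211.994
G01 X65.651 Y211.994
G01 X65.651 Y241.507
M5
G0 X7.967 Y216.524
M3 S685
G01 X42.378 Y216.524 F1225
G01 X42.378 Y103.302
G01 X7.967 Y103.302
G01 X7.967 Y216.524
M5
G0 X146.382 Y153.327
M3 S685
G01 X146.833 Y138.938 F1225
G01 X135.633 Y120.266
G01 X117.498 Y101.011
G01 X97.145 Y84.870
G01 X79.292 Y75.542
M5
G0 X0.000 Y0.000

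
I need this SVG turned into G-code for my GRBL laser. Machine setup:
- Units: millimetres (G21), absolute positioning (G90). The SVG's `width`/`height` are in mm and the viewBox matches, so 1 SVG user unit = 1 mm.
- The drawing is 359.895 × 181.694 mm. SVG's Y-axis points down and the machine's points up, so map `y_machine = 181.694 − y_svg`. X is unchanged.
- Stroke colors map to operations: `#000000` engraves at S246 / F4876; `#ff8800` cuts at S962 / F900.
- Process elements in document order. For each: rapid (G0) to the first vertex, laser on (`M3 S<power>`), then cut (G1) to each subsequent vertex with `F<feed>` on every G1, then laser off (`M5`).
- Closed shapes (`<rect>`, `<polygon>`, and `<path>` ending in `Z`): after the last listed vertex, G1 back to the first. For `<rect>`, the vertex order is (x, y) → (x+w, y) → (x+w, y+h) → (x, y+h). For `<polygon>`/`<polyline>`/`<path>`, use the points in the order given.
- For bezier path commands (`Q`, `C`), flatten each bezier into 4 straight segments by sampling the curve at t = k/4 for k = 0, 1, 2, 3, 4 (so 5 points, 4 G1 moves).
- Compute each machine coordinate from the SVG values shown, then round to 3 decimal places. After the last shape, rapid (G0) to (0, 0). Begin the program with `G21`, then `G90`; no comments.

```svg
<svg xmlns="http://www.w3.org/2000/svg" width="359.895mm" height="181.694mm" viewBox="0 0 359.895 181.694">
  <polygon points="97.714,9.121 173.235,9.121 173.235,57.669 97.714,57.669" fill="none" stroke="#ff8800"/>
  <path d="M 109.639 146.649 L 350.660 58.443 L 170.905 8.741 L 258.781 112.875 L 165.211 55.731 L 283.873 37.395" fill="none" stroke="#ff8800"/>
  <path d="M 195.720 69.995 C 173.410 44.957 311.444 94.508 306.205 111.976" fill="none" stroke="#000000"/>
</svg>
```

G21
G90
G0 X97.714 Y172.573
M3 S962
G1 X173.235 Y172.573 F900
G1 X173.235 Y124.025 F900
G1 X97.714 Y124.025 F900
G1 X97.714 Y172.573 F900
M5
G0 X109.639 Y35.045
M3 S962
G1 X350.660 Y123.251 F900
G1 X170.905 Y172.953 F900
G1 X258.781 Y68.819 F900
G1 X165.211 Y125.963 F900
G1 X283.873 Y144.299 F900
M5
G0 X195.720 Y111.699
M3 S246
G1 X204.308 Y118.159 F4876
G1 X244.561 Y106.648 F4876
G1 X288.015 Y87.168 F4876
G1 X306.205 Y69.718 F4876
M5
G0 X0.000 Y0.000

1 u = 1 mm; y_m = 181.694 − y.

[1] `<polygon>` rectangle, #ff8800→cut S962 F900: (97.714,172.573) → (173.235,172.573) → (173.235,124.025) → (97.714,124.025) → (97.714,172.573) (closed)

[2] `<path>` open polyline, #ff8800→cut S962 F900: (109.639,35.045) → (350.660,123.251) → (170.905,172.953) → (258.781,68.819) → (165.211,125.963) → (283.873,144.299)

[3] `<path>` cubic bezier, #000000→engrave S246 F4876: (195.720,111.699) → (204.308,118.159) → (244.561,106.648) → (288.015,87.168) → (306.205,69.718)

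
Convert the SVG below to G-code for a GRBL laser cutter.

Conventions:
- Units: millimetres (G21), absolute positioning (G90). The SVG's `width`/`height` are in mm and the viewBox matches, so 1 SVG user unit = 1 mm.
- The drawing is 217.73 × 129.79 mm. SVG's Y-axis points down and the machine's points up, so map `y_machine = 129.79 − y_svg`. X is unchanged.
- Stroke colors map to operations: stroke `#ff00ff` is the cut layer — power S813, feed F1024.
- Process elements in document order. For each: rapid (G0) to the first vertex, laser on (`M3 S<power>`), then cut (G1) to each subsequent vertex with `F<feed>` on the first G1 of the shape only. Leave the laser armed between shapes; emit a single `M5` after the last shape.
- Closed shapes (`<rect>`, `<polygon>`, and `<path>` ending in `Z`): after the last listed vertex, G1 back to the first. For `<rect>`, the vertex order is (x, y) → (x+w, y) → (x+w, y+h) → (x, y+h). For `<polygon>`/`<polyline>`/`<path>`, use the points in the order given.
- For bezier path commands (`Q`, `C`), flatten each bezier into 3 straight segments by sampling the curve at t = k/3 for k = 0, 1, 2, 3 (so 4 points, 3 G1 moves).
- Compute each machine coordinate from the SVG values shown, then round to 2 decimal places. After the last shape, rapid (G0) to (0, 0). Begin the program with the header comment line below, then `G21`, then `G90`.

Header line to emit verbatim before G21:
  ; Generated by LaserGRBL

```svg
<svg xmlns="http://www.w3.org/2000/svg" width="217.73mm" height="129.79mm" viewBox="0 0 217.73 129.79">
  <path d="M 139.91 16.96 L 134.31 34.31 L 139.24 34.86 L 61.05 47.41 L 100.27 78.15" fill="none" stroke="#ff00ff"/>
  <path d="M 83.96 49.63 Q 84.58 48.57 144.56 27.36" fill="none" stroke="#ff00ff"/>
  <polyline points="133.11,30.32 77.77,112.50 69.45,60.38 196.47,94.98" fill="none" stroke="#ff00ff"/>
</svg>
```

Since the viewBox matches the mm dimensions, user units are millimetres directly. The only transform is the Y-flip y_m = 129.79 − y_svg.

Shape 1 is a open polyline drawn with `<path>`. Its stroke #ff00ff means cut at S813, F1024. After flipping Y the toolpath is (139.91,112.83) → (134.31,95.48) → (139.24,94.93) → (61.05,82.38) → (100.27,51.64).

Shape 2 is a quadratic bezier drawn with `<path>`. Its stroke #ff00ff means cut at S813, F1024. After flipping Y the toolpath is (83.96,80.16) → (90.97,83.11) → (111.17,90.53) → (144.56,102.43).

Shape 3 is a open polyline drawn with `<polyline>`. Its stroke #ff00ff means cut at S813, F1024. After flipping Y the toolpath is (133.11,99.47) → (77.77,17.29) → (69.45,69.41) → (196.47,34.81).

; Generated by LaserGRBL
G21
G90
G0 X139.91 Y112.83
M3 S813
G1 X134.31 Y95.48 F1024
G1 X139.24 Y94.93
G1 X61.05 Y82.38
G1 X100.27 Y51.64
G0 X83.96 Y80.16
M3 S813
G1 X90.97 Y83.11 F1024
G1 X111.17 Y90.53
G1 X144.56 Y102.43
G0 X133.11 Y99.47
M3 S813
G1 X77.77 Y17.29 F1024
G1 X69.45 Y69.41
G1 X196.47 Y34.81
M5
G0 X0.00 Y0.00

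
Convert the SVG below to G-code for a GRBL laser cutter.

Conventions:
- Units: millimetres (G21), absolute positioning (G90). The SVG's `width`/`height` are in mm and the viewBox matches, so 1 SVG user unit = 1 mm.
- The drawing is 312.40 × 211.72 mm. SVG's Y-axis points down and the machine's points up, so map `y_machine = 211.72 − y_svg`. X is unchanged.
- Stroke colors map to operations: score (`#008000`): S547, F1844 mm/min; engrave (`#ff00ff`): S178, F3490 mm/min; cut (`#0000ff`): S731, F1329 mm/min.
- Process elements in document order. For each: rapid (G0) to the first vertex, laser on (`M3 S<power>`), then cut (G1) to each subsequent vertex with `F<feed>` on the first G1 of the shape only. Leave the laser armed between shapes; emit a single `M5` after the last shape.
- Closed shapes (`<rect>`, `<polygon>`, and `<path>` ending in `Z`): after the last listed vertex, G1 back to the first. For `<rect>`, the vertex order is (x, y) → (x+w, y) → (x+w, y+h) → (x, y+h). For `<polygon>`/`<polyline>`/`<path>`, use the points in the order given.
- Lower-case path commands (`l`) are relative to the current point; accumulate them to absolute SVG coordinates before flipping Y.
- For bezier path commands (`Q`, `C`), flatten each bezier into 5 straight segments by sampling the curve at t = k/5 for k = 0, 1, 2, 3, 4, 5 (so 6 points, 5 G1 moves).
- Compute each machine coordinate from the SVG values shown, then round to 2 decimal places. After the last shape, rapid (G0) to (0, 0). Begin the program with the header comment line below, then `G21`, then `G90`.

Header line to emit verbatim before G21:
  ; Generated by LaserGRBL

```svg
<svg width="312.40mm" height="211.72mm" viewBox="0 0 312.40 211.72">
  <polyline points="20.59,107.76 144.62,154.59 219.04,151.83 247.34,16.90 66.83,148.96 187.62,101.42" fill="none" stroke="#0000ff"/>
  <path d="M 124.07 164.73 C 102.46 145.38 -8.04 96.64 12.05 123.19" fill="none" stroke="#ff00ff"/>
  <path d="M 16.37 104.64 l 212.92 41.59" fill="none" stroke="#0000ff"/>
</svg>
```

1 u = 1 mm; y_m = 211.72 − y.

[1] `<polyline>` open polyline, #0000ff→cut S731 F1329: (20.59,103.96) → (144.62,57.13) → (219.04,59.89) → (247.34,194.82) → (66.83,62.76) → (187.62,110.30)

[2] `<path>` cubic bezier, #ff00ff→engrave S178 F3490: (124.07,46.99) → (102.19,61.29) → (69.52,77.62) → (36.58,90.95) → (13.91,96.26) → (12.05,88.53)

[3] `<path>` line segment, #0000ff→cut S731 F1329: (16.37,107.08) → (229.29,65.49)

; Generated by LaserGRBL
G21
G90
G0 X20.59 Y103.96
M3 S731
G1 X144.62 Y57.13 F1329
G1 X219.04 Y59.89
G1 X247.34 Y194.82
G1 X66.83 Y62.76
G1 X187.62 Y110.30
G0 X124.07 Y46.99
M3 S178
G1 X102.19 Y61.29 F3490
G1 X69.52 Y77.62
G1 X36.58 Y90.95
G1 X13.91 Y96.26
G1 X12.05 Y88.53
G0 X16.37 Y107.08
M3 S731
G1 X229.29 Y65.49 F1329
M5
G0 X0.00 Y0.00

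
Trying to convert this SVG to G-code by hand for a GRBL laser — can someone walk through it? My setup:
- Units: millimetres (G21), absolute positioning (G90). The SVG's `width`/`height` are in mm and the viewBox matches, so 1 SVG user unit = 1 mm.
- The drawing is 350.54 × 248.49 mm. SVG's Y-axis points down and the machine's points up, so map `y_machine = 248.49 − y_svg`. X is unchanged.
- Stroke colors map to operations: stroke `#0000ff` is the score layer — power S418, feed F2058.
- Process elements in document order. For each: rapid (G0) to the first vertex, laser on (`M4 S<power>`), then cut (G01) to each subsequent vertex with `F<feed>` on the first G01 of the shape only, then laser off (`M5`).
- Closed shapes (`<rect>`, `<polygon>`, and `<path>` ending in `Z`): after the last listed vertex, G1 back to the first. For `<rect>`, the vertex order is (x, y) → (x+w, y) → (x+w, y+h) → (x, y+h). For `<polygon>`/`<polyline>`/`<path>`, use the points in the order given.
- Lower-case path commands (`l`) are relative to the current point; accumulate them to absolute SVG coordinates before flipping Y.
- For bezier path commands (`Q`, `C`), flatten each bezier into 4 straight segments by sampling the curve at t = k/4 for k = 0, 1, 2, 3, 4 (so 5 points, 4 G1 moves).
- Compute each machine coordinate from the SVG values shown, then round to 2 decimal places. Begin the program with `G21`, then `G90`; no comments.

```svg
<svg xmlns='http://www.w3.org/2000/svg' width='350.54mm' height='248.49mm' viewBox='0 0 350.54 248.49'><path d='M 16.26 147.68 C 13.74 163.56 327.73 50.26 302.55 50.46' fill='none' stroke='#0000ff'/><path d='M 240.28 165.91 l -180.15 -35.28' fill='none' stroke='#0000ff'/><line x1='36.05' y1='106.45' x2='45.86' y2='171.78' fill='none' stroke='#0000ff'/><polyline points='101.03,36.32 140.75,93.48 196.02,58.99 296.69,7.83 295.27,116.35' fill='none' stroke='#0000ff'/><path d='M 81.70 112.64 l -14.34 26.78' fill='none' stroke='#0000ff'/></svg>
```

Since the viewBox matches the mm dimensions, user units are millimetres directly. The only transform is the Y-flip y_m = 248.49 − y_svg.

Shape 1 is a cubic bezier drawn with `<path>`. Its stroke #0000ff means score at S418, F2058. After flipping Y the toolpath is (16.26,100.81) → (63.47,109.33) → (167.90,143.54) → (268.09,180.69) → (302.55,198.03).

Shape 2 is a line segment drawn with `<path>`. Its stroke #0000ff means score at S418, F2058. After flipping Y the toolpath is (240.28,82.58) → (60.13,117.86).

Shape 3 is a line segment drawn with `<line>`. Its stroke #0000ff means score at S418, F2058. After flipping Y the toolpath is (36.05,142.04) → (45.86,76.71).

Shape 4 is a open polyline drawn with `<polyline>`. Its stroke #0000ff means score at S418, F2058. After flipping Y the toolpath is (101.03,212.17) → (140.75,155.01) → (196.02,189.50) → (296.69,240.66) → (295.27,132.14).

Shape 5 is a line segment drawn with `<path>`. Its stroke #0000ff means score at S418, F2058. After flipping Y the toolpath is (81.70,135.85) → (67.36,109.07).

G21
G90
G0 X16.26 Y100.81
M4 S418
G01 X63.47 Y109.33 F2058
G01 X167.90 Y143.54
G01 X268.09 Y180.69
G01 X302.55 Y198.03
M5
G0 X240.28 Y82.58
M4 S418
G01 X60.13 Y117.86 F2058
M5
G0 X36.05 Y142.04
M4 S418
G01 X45.86 Y76.71 F2058
M5
G0 X101.03 Y212.17
M4 S418
G01 X140.75 Y155.01 F2058
G01 X196.02 Y189.50
G01 X296.69 Y240.66
G01 X295.27 Y132.14
M5
G0 X81.70 Y135.85
M4 S418
G01 X67.36 Y109.07 F2058
M5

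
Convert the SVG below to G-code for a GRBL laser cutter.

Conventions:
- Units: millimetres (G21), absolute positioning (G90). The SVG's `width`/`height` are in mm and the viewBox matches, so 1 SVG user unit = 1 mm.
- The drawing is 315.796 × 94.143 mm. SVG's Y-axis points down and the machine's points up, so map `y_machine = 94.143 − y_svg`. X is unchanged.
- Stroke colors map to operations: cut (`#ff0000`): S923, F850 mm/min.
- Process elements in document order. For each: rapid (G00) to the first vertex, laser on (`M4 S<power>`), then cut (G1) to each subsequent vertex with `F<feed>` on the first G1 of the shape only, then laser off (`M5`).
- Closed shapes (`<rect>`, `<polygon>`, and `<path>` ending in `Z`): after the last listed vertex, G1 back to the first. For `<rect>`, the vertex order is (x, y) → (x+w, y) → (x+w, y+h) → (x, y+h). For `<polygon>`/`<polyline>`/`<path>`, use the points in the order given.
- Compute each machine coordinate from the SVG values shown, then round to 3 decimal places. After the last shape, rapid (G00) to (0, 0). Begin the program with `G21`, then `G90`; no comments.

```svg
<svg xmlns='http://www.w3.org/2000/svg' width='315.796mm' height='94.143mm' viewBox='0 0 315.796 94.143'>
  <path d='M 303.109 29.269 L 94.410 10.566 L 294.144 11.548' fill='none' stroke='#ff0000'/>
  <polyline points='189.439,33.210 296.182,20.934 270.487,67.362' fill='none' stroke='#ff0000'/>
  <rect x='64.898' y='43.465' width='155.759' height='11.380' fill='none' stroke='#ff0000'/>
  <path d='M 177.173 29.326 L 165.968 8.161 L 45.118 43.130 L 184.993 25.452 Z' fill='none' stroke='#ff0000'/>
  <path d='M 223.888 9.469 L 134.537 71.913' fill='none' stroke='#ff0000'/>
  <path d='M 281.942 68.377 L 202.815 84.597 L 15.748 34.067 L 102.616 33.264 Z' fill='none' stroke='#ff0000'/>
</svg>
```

1 u = 1 mm; y_m = 94.143 − y.

[1] `<path>` open polyline, #ff0000→cut S923 F850: (303.109,64.874) → (94.410,83.577) → (294.144,82.595)

[2] `<polyline>` open polyline, #ff0000→cut S923 F850: (189.439,60.933) → (296.182,73.209) → (270.487,26.781)

[3] `<rect>` rectangle, #ff0000→cut S923 F850: (64.898,50.678) → (220.657,50.678) → (220.657,39.298) → (64.898,39.298) → (64.898,50.678) (closed)

[4] `<path>` closed polygon, #ff0000→cut S923 F850: (177.173,64.817) → (165.968,85.982) → (45.118,51.013) → (184.993,68.691) → (177.173,64.817) (closed)

[5] `<path>` line segment, #ff0000→cut S923 F850: (223.888,84.674) → (134.537,22.230)

[6] `<path>` closed polygon, #ff0000→cut S923 F850: (281.942,25.766) → (202.815,9.546) → (15.748,60.076) → (102.616,60.879) → (281.942,25.766) (closed)

G21
G90
G00 X303.109 Y64.874
M4 S923
G1 X94.410 Y83.577 F850
G1 X294.144 Y82.595
M5
G00 X189.439 Y60.933
M4 S923
G1 X296.182 Y73.209 F850
G1 X270.487 Y26.781
M5
G00 X64.898 Y50.678
M4 S923
G1 X220.657 Y50.678 F850
G1 X220.657 Y39.298
G1 X64.898 Y39.298
G1 X64.898 Y50.678
M5
G00 X177.173 Y64.817
M4 S923
G1 X165.968 Y85.982 F850
G1 X45.118 Y51.013
G1 X184.993 Y68.691
G1 X177.173 Y64.817
M5
G00 X223.888 Y84.674
M4 S923
G1 X134.537 Y22.230 F850
M5
G00 X281.942 Y25.766
M4 S923
G1 X202.815 Y9.546 F850
G1 X15.748 Y60.076
G1 X102.616 Y60.879
G1 X281.942 Y25.766
M5
G00 X0.000 Y0.000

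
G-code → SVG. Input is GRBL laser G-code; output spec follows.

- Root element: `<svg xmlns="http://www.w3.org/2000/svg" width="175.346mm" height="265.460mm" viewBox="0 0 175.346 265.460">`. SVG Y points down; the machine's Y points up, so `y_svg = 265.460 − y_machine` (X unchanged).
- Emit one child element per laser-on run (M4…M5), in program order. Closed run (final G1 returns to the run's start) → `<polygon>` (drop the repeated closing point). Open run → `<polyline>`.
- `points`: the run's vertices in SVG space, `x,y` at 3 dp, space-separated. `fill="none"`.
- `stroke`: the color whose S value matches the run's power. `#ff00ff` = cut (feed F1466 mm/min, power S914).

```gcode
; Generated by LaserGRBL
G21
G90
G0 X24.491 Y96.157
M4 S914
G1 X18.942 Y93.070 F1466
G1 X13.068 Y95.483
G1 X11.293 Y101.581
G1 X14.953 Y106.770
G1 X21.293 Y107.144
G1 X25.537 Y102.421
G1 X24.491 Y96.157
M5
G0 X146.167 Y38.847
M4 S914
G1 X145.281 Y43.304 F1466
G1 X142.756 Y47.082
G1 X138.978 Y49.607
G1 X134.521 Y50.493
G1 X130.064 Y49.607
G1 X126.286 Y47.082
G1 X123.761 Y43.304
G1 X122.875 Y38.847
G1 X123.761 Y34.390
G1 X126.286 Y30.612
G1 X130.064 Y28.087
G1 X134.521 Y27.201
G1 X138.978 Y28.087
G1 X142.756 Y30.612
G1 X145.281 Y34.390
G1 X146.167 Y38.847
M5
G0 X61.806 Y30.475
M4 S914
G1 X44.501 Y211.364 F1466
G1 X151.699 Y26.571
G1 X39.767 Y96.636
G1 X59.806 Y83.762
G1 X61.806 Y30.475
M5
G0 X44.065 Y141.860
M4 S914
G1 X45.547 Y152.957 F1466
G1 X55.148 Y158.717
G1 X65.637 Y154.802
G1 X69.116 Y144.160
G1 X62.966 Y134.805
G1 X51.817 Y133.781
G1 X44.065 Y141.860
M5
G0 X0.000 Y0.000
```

Each laser-on run becomes one SVG element. Flip Y back into SVG space with y_svg = 265.460 − y_machine. Every run uses S914, so all elements get stroke `#ff00ff` (cut).

Run 1: The run returns to its start, so emit a `<polygon>` with points (Y-flipped): 24.491,169.303 18.942,172.390 13.068,169.977 11.293,163.879 14.953,158.690 21.293,158.316 25.537,163.039.

Run 2: The run returns to its start, so emit a `<polygon>` with points (Y-flipped): 146.167,226.613 145.281,222.156 142.756,218.378 138.978,215.853 134.521,214.967 130.064,215.853 126.286,218.378 123.761,222.156 122.875,226.613 123.761,231.070 126.286,234.848 130.064,237.373 134.521,238.259 138.978,237.373 142.756,234.848 145.281,231.070.

Run 3: The run returns to its start, so emit a `<polygon>` with points (Y-flipped): 61.806,234.985 44.501,54.096 151.699,238.889 39.767,168.824 59.806,181.698.

Run 4: The run returns to its start, so emit a `<polygon>` with points (Y-flipped): 44.065,123.600 45.547,112.503 55.148,106.743 65.637,110.658 69.116,121.300 62.966,130.655 51.817,131.679.

<svg xmlns="http://www.w3.org/2000/svg" width="175.346mm" height="265.460mm" viewBox="0 0 175.346 265.460">
  <polygon points="24.491,169.303 18.942,172.390 13.068,169.977 11.293,163.879 14.953,158.690 21.293,158.316 25.537,163.039" fill="none" stroke="#ff00ff"/>
  <polygon points="146.167,226.613 145.281,222.156 142.756,218.378 138.978,215.853 134.521,214.967 130.064,215.853 126.286,218.378 123.761,222.156 122.875,226.613 123.761,231.070 126.286,234.848 130.064,237.373 134.521,238.259 138.978,237.373 142.756,234.848 145.281,231.070" fill="none" stroke="#ff00ff"/>
  <polygon points="61.806,234.985 44.501,54.096 151.699,238.889 39.767,168.824 59.806,181.698" fill="none" stroke="#ff00ff"/>
  <polygon points="44.065,123.600 45.547,112.503 55.148,106.743 65.637,110.658 69.116,121.300 62.966,130.655 51.817,131.679" fill="none" stroke="#ff00ff"/>
</svg>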